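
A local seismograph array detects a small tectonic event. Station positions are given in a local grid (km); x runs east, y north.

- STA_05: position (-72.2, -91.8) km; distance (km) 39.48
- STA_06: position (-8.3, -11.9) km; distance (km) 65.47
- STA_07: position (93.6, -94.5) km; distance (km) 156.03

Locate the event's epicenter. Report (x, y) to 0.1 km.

x ≈ -57.4 km, y ≈ -55.2 km

Circle about each station: (x + 72.2)² + (y + 91.8)² = 39.48²; (x + 8.3)² + (y + 11.9)² = 65.47²; (x − 93.6)² + (y + 94.5)² = 156.03².
Subtracting pairs of circle equations eliminates x²+y² and gives linear equations (the radical axes):
127.8 x + 159.8 y = -16157.23
331.6 x − 5.4 y = -18735.56
Solving the 2×2 system: x ≈ -57.4, y ≈ -55.2 km.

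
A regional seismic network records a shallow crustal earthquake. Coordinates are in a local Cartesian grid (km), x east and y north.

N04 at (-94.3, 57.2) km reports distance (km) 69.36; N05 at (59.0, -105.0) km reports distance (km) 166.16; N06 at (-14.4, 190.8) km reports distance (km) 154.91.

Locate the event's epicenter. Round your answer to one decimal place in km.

Circle about each station: (x + 94.3)² + (y − 57.2)² = 69.36²; (x − 59.0)² + (y + 105.0)² = 166.16²; (x + 14.4)² + (y − 190.8)² = 154.91².
Subtracting pairs of circle equations eliminates x²+y² and gives linear equations (the radical axes):
306.6 x − 324.4 y = -20456.67
159.8 x + 267.2 y = 5261.37
Solving the 2×2 system: x ≈ -28.1, y ≈ 36.5 km.

(-28.1, 36.5)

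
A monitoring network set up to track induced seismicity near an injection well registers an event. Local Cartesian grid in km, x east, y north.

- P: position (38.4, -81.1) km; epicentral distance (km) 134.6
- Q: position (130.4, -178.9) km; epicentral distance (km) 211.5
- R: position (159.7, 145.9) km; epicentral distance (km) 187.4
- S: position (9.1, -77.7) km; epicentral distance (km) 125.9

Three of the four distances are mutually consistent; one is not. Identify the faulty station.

Solve using three stations at a time. Using P, R, S (subtract circle equations pairwise → linear system) gives (x, y) ≈ (-0.1, 48.0).
Distances from that point to each station vs reported:
  P: calculated 134.7 vs reported 134.6 → residual 0.1 km
  Q: calculated 261.7 vs reported 211.5 → residual 50.2 km
  R: calculated 187.5 vs reported 187.4 → residual 0.1 km
  S: calculated 126.0 vs reported 125.9 → residual 0.1 km
P, R, S are mutually consistent (residuals ≈ 0); Q is off by 50.2 km.

Q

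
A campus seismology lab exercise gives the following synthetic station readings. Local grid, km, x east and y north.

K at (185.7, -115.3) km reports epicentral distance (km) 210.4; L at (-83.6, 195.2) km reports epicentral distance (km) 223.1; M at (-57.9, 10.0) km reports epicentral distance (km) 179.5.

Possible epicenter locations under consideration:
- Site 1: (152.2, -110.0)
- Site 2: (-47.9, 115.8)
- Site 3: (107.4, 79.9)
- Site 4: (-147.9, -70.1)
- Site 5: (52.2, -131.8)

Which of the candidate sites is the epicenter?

For each candidate, compare |candidate − station| to the reported distance:
Site 1: residuals K 176.5, L 162.6, M 62.5 → max 176.5 km
Site 2: residuals K 118.2, L 136.0, M 73.2 → max 136.0 km
Site 3: residuals K 0.1, L 0.0, M 0.0 → max 0.1 km
Site 4: residuals K 126.2, L 49.9, M 59.0 → max 126.2 km
Site 5: residuals K 75.9, L 131.0, M 0.0 → max 131.0 km
Only Site 3 has all residuals ≈ 0.

Site 3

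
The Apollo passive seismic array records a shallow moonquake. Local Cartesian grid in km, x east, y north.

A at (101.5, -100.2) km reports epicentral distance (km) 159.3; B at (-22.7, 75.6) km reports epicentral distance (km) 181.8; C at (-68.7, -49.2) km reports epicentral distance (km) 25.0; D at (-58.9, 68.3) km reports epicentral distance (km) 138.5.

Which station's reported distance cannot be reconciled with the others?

Solve using three stations at a time. Using A, C, D (subtract circle equations pairwise → linear system) gives (x, y) ≈ (-55.0, -70.2).
Distances from that point to each station vs reported:
  A: calculated 159.3 vs reported 159.3 → residual 0.0 km
  B: calculated 149.3 vs reported 181.8 → residual 32.5 km
  C: calculated 25.1 vs reported 25.0 → residual 0.1 km
  D: calculated 138.5 vs reported 138.5 → residual 0.0 km
A, C, D are mutually consistent (residuals ≈ 0); B is off by 32.5 km.

B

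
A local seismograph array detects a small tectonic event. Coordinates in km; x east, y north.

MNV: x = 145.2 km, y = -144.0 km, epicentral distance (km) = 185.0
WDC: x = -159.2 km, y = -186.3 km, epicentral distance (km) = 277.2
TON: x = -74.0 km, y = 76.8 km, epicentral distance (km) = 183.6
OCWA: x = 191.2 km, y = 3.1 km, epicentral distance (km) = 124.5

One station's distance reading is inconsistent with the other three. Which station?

Solve using three stations at a time. Using WDC, TON, OCWA (subtract circle equations pairwise → linear system) gives (x, y) ≈ (72.4, -34.0).
Distances from that point to each station vs reported:
  MNV: calculated 131.9 vs reported 185.0 → residual 53.1 km
  WDC: calculated 277.2 vs reported 277.2 → residual 0.0 km
  TON: calculated 183.6 vs reported 183.6 → residual 0.0 km
  OCWA: calculated 124.5 vs reported 124.5 → residual 0.0 km
WDC, TON, OCWA are mutually consistent (residuals ≈ 0); MNV is off by 53.1 km.

MNV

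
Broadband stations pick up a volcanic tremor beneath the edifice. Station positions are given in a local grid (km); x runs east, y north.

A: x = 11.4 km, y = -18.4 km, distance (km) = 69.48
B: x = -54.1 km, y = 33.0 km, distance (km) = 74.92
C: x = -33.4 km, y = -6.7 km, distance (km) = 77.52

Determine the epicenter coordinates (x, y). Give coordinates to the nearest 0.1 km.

(18.7, 50.7)

Circle about each station: (x − 11.4)² + (y + 18.4)² = 69.48²; (x + 54.1)² + (y − 33.0)² = 74.92²; (x + 33.4)² + (y + 6.7)² = 77.52².
Subtracting the A equation from the B and C equations removes the quadratic terms:
-131.0 x + 102.8 y = 2761.75
-89.6 x + 23.4 y = -489.95
Solving the 2×2 system: x ≈ 18.7, y ≈ 50.7 km.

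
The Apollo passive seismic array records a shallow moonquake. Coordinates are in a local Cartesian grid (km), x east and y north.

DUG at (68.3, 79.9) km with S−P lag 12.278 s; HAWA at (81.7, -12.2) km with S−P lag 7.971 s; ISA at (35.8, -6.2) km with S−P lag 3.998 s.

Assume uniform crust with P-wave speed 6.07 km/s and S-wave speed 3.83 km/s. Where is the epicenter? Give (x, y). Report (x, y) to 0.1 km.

0.5 km east, -28.0 km north

Distance from S−P lag: d = Δt · v_P v_S / (v_P − v_S) = Δt · (6.07·3.83)/(6.07−3.83) ≈ 10.3786·Δt.
So d_DUG = 127.43, d_HAWA = 82.73, d_ISA = 41.49 km.
Circle about each station: (x − 68.3)² + (y − 79.9)² = 127.43²; (x − 81.7)² + (y + 12.2)² = 82.73²; (x − 35.8)² + (y + 6.2)² = 41.49².
Subtracting the DUG equation from the HAWA and ISA equations removes the quadratic terms:
26.8 x − 184.2 y = 5168.98
-65.0 x − 172.2 y = 4788.16
Solving the 2×2 system: x ≈ 0.5, y ≈ -28.0 km.
Check against DUG (with the unrounded x, y): √((x − 68.3)²+(y − 79.9)²) = 127.43 ≈ 127.43 km. ✓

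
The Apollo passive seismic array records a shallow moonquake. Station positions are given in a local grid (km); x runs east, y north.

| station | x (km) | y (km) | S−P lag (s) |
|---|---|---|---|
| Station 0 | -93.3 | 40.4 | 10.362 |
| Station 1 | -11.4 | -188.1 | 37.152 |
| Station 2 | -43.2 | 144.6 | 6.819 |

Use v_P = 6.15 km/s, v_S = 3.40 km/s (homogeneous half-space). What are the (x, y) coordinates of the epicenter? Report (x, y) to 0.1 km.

Distance from S−P lag: d = Δt · v_P v_S / (v_P − v_S) = Δt · (6.15·3.40)/(6.15−3.40) ≈ 7.6036·Δt.
So d_Station 0 = 78.79, d_Station 1 = 282.49, d_Station 2 = 51.85 km.
Circle about each station: (x + 93.3)² + (y − 40.4)² = 78.79²; (x + 11.4)² + (y + 188.1)² = 282.49²; (x + 43.2)² + (y − 144.6)² = 51.85².
Subtracting pairs of circle equations eliminates x²+y² and gives linear equations (the radical axes):
163.8 x − 457.0 y = -48418.22
100.2 x + 208.4 y = 15957.79
Solving the 2×2 system: x ≈ -35.0, y ≈ 93.4 km.

(-35.0, 93.4)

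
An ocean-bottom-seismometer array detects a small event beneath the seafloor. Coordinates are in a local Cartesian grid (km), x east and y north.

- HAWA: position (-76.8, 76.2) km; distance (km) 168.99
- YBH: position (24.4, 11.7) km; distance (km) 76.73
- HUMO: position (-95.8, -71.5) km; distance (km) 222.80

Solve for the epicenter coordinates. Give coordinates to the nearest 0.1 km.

Circle about each station: (x + 76.8)² + (y − 76.2)² = 168.99²; (x − 24.4)² + (y − 11.7)² = 76.73²; (x + 95.8)² + (y + 71.5)² = 222.80².
Subtracting the HAWA equation from the YBH and HUMO equations removes the quadratic terms:
202.4 x − 129.0 y = 11697.70
-38.0 x − 295.4 y = -18497.01
Solving the 2×2 system: x ≈ 90.3, y ≈ 51.0 km.

90.3 km east, 51.0 km north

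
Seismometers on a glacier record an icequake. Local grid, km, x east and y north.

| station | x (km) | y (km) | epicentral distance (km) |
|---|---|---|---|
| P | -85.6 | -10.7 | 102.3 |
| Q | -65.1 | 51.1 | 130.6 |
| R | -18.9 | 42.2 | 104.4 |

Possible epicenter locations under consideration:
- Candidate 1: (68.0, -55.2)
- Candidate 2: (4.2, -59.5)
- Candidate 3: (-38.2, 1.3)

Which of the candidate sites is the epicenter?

For each candidate, compare |candidate − station| to the reported distance:
Candidate 1: residuals P 57.6, Q 39.7, R 26.1 → max 57.6 km
Candidate 2: residuals P 0.1, Q 0.1, R 0.1 → max 0.1 km
Candidate 3: residuals P 53.4, Q 74.0, R 59.2 → max 74.0 km
Only Candidate 2 has all residuals ≈ 0.

Candidate 2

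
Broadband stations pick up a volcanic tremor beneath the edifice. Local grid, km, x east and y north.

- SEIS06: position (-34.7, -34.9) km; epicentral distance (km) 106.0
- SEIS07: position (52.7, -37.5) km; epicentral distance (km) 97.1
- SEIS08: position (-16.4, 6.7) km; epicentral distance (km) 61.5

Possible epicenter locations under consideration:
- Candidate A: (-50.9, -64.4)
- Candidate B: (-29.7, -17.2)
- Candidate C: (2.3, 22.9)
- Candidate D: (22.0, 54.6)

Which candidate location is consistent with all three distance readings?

Candidate D

For each candidate, compare |candidate − station| to the reported distance:
Candidate A: residuals SEIS06 72.3, SEIS07 9.9, SEIS08 17.5 → max 72.3 km
Candidate B: residuals SEIS06 87.6, SEIS07 12.2, SEIS08 34.1 → max 87.6 km
Candidate C: residuals SEIS06 37.4, SEIS07 18.4, SEIS08 36.8 → max 37.4 km
Candidate D: residuals SEIS06 0.1, SEIS07 0.0, SEIS08 0.1 → max 0.1 km
Only Candidate D has all residuals ≈ 0.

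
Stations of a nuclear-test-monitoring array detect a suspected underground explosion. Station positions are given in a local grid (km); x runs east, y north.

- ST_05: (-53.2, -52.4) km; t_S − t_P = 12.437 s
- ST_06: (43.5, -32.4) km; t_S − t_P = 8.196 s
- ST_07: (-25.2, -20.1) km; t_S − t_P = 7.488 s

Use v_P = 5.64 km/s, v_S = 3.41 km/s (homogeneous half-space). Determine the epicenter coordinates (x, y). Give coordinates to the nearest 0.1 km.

Distance from S−P lag: d = Δt · v_P v_S / (v_P − v_S) = Δt · (5.64·3.41)/(5.64−3.41) ≈ 8.6244·Δt.
So d_ST_05 = 107.26, d_ST_06 = 70.69, d_ST_07 = 64.58 km.
Circle about each station: (x + 53.2)² + (y + 52.4)² = 107.26²; (x − 43.5)² + (y + 32.4)² = 70.69²; (x + 25.2)² + (y + 20.1)² = 64.58².
Subtracting pairs of circle equations eliminates x²+y² and gives linear equations (the radical axes):
193.4 x + 40.0 y = 3873.64
56.0 x + 64.6 y = 2797.18
Solving the 2×2 system: x ≈ 13.5, y ≈ 31.6 km.
Check against ST_05 (with the unrounded x, y): √((x + 53.2)²+(y + 52.4)²) = 107.26 ≈ 107.26 km. ✓

x ≈ 13.5 km, y ≈ 31.6 km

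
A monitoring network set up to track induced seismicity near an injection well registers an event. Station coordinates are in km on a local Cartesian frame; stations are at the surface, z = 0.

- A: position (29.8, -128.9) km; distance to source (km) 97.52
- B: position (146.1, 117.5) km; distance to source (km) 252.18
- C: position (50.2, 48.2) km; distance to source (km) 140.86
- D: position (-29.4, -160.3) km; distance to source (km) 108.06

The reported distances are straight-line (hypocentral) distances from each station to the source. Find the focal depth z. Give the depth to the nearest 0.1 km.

z ≈ 44.7 km

Each station gives a sphere (x−x_i)² + (y−y_i)² + z² = d_i² (stations at z=0).
Subtracting the A sphere from B and C: z² cancels, leaving linear equations in x and y:
232.6 x + 492.8 y = -36436.39
40.8 x + 354.2 y = -22991.36
Solving: x ≈ -25.299, y ≈ -61.997 km (keep extra digits for the depth step; rounded: -25.3, -62.0).
Then from the A sphere: z² = 97.52² − (x − 29.8)² − (y + 128.9)² with x = -25.299, y = -61.997, so z ≈ 44.702 ≈ 44.7 km.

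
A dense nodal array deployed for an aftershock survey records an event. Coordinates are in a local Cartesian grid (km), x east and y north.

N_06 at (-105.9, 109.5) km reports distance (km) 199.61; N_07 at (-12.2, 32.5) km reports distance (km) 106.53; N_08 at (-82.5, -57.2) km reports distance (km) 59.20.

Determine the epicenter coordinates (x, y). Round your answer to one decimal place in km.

(-25.5, -73.2)

Circle about each station: (x + 105.9)² + (y − 109.5)² = 199.61²; (x + 12.2)² + (y − 32.5)² = 106.53²; (x + 82.5)² + (y + 57.2)² = 59.20².
Subtracting the N_06 equation from the N_07 and N_08 equations removes the quadratic terms:
187.4 x − 154.0 y = 6495.54
46.8 x − 333.4 y = 23212.54
Solving the 2×2 system: x ≈ -25.5, y ≈ -73.2 km.
Check against N_06 (with the unrounded x, y): √((x + 105.9)²+(y − 109.5)²) = 199.61 ≈ 199.61 km. ✓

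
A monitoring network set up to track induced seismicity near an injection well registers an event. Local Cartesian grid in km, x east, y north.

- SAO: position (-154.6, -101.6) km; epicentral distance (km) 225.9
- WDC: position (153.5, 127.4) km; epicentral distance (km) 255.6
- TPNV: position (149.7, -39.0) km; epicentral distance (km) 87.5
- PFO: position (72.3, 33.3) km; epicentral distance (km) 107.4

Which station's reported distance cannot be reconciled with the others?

Solve using three stations at a time. Using SAO, TPNV, PFO (subtract circle equations pairwise → linear system) gives (x, y) ≈ (69.6, -74.0).
Distances from that point to each station vs reported:
  SAO: calculated 225.9 vs reported 225.9 → residual 0.0 km
  WDC: calculated 218.2 vs reported 255.6 → residual 37.4 km
  TPNV: calculated 87.4 vs reported 87.5 → residual 0.1 km
  PFO: calculated 107.3 vs reported 107.4 → residual 0.1 km
SAO, TPNV, PFO are mutually consistent (residuals ≈ 0); WDC is off by 37.4 km.

WDC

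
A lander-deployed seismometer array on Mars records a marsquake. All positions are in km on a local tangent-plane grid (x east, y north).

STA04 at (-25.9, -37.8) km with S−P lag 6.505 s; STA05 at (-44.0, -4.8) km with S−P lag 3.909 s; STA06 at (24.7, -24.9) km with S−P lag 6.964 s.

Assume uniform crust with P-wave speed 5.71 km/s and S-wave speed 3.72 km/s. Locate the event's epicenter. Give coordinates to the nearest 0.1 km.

x ≈ -23.6 km, y ≈ 31.6 km

Distance from S−P lag: d = Δt · v_P v_S / (v_P − v_S) = Δt · (5.71·3.72)/(5.71−3.72) ≈ 10.6740·Δt.
So d_STA04 = 69.43, d_STA05 = 41.72, d_STA06 = 74.33 km.
Circle about each station: (x + 25.9)² + (y + 37.8)² = 69.43²; (x + 44.0)² + (y + 4.8)² = 41.72²; (x − 24.7)² + (y + 24.9)² = 74.33².
Subtracting the STA04 equation from the STA05 and STA06 equations removes the quadratic terms:
-36.2 x + 66.0 y = 2939.36
101.2 x + 25.8 y = -1573.97
Solving the 2×2 system: x ≈ -23.6, y ≈ 31.6 km.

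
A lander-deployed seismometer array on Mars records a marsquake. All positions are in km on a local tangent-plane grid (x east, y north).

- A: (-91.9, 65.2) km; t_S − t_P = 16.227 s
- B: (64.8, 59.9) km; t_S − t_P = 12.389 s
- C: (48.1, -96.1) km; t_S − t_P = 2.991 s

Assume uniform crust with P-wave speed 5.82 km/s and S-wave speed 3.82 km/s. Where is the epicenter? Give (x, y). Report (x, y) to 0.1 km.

Distance from S−P lag: d = Δt · v_P v_S / (v_P − v_S) = Δt · (5.82·3.82)/(5.82−3.82) ≈ 11.1162·Δt.
So d_A = 180.38, d_B = 137.72, d_C = 33.25 km.
Circle about each station: (x + 91.9)² + (y − 65.2)² = 180.38²; (x − 64.8)² + (y − 59.9)² = 137.72²; (x − 48.1)² + (y + 96.1)² = 33.25².
Subtracting pairs of circle equations eliminates x²+y² and gives linear equations (the radical axes):
313.4 x − 10.6 y = 8660.55
280.0 x − 322.6 y = 30283.55
Solving the 2×2 system: x ≈ 25.2, y ≈ -72.0 km.

(25.2, -72.0)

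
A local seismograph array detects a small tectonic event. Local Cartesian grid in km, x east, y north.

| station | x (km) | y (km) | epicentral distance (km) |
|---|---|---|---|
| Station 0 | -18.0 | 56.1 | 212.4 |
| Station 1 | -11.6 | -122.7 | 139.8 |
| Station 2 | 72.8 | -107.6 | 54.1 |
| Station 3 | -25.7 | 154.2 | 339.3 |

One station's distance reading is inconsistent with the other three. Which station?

Solve using three stations at a time. Using Station 0, Station 1, Station 2 (subtract circle equations pairwise → linear system) gives (x, y) ≈ (126.3, -99.8).
Distances from that point to each station vs reported:
  Station 0: calculated 212.4 vs reported 212.4 → residual 0.0 km
  Station 1: calculated 139.8 vs reported 139.8 → residual 0.0 km
  Station 2: calculated 54.1 vs reported 54.1 → residual 0.0 km
  Station 3: calculated 296.0 vs reported 339.3 → residual 43.3 km
Station 0, Station 1, Station 2 are mutually consistent (residuals ≈ 0); Station 3 is off by 43.3 km.

Station 3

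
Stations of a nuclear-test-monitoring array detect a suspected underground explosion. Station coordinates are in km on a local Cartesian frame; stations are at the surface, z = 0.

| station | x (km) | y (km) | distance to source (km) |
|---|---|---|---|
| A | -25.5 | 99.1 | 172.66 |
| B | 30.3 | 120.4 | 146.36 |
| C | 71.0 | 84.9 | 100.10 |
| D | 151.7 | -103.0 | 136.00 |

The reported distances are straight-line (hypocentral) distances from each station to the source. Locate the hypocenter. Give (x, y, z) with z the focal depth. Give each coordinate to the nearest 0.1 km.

Each station gives a sphere (x−x_i)² + (y−y_i)² + z² = d_i² (stations at z=0).
Subtracting the A sphere from B and C: z² cancels, leaving linear equations in x and y:
111.6 x + 42.6 y = 13333.42
193.0 x − 28.4 y = 21569.42
Solving: x ≈ 113.906, y ≈ 14.590 km (keep extra digits for the depth step; rounded: 113.9, 14.6).
Then from the A sphere: z² = 172.66² − (x + 25.5)² − (y − 99.1)² with x = 113.906, y = 14.590, so z ≈ 56.881 ≈ 56.9 km.
Check against D (with the unrounded solution): distance 135.98 ≈ 136.00 km. ✓

(113.9, 14.6, 56.9)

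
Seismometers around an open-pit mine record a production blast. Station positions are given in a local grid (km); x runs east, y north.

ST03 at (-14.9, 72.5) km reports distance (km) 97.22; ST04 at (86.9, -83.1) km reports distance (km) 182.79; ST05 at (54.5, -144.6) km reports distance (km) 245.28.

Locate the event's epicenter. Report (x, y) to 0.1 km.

Circle about each station: (x + 14.9)² + (y − 72.5)² = 97.22²; (x − 86.9)² + (y + 83.1)² = 182.79²; (x − 54.5)² + (y + 144.6)² = 245.28².
Subtracting the ST03 equation from the ST04 and ST05 equations removes the quadratic terms:
203.6 x − 311.2 y = -14981.50
138.8 x − 434.2 y = -32309.40
Solving the 2×2 system: x ≈ 78.5, y ≈ 99.5 km.
Check against ST03 (with the unrounded x, y): √((x + 14.9)²+(y − 72.5)²) = 97.25 ≈ 97.22 km. ✓

x ≈ 78.5 km, y ≈ 99.5 km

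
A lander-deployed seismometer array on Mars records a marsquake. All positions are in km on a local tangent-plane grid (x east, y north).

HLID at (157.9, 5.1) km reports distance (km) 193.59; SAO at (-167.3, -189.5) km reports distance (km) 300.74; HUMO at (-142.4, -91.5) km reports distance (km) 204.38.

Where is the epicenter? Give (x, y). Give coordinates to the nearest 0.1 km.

Circle about each station: (x − 157.9)² + (y − 5.1)² = 193.59²; (x + 167.3)² + (y + 189.5)² = 300.74²; (x + 142.4)² + (y + 91.5)² = 204.38².
Subtracting the HLID equation from the SAO and HUMO equations removes the quadratic terms:
-650.4 x − 389.2 y = -14026.34
-600.6 x − 193.2 y = -602.51
Solving the 2×2 system: x ≈ -22.9, y ≈ 74.3 km.

x ≈ -22.9 km, y ≈ 74.3 km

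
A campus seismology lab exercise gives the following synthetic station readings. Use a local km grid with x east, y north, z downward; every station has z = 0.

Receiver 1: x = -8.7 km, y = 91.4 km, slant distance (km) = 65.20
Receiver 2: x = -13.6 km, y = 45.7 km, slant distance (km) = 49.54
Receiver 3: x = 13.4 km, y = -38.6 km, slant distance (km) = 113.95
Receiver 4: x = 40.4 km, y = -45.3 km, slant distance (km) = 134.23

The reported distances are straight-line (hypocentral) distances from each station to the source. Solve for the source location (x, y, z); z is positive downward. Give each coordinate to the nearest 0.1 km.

Each station gives a sphere (x−x_i)² + (y−y_i)² + z² = d_i² (stations at z=0).
Subtracting the Receiver 1 sphere from Receiver 2 and Receiver 3: z² cancels, leaving linear equations in x and y:
-9.8 x − 91.4 y = -4359.37
44.2 x − 260.0 y = -15493.69
Solving: x ≈ -42.910, y ≈ 52.296 km (keep extra digits for the depth step; rounded: -42.9, 52.3).
Then from the Receiver 1 sphere: z² = 65.20² − (x + 8.7)² − (y − 91.4)² with x = -42.910, y = 52.296, so z ≈ 39.390 ≈ 39.4 km.

x ≈ -42.9 km, y ≈ 52.3 km, depth ≈ 39.4 km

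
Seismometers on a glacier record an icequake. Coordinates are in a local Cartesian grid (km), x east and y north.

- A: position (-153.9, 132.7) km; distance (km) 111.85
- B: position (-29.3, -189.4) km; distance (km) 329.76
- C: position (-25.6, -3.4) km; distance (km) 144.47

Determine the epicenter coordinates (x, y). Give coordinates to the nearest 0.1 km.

Circle about each station: (x + 153.9)² + (y − 132.7)² = 111.85²; (x + 29.3)² + (y + 189.4)² = 329.76²; (x + 25.6)² + (y + 3.4)² = 144.47².
Subtracting pairs of circle equations eliminates x²+y² and gives linear equations (the radical axes):
249.2 x − 644.2 y = -100794.89
256.6 x − 272.2 y = -48988.74
Solving the 2×2 system: x ≈ -42.3, y ≈ 140.1 km.
Check against A (with the unrounded x, y): √((x + 153.9)²+(y − 132.7)²) = 111.85 ≈ 111.85 km. ✓

-42.3 km east, 140.1 km north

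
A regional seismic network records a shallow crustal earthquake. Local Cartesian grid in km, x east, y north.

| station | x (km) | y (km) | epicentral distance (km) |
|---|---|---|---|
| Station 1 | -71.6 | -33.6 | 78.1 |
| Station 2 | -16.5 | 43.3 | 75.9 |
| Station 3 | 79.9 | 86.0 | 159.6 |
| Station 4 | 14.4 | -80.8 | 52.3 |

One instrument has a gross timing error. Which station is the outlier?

Solve using three stations at a time. Using Station 1, Station 2, Station 4 (subtract circle equations pairwise → linear system) gives (x, y) ≈ (6.4, -29.1).
Distances from that point to each station vs reported:
  Station 1: calculated 78.1 vs reported 78.1 → residual 0.0 km
  Station 2: calculated 75.9 vs reported 75.9 → residual 0.0 km
  Station 3: calculated 136.6 vs reported 159.6 → residual 23.0 km
  Station 4: calculated 52.3 vs reported 52.3 → residual 0.0 km
Station 1, Station 2, Station 4 are mutually consistent (residuals ≈ 0); Station 3 is off by 23.0 km.

Station 3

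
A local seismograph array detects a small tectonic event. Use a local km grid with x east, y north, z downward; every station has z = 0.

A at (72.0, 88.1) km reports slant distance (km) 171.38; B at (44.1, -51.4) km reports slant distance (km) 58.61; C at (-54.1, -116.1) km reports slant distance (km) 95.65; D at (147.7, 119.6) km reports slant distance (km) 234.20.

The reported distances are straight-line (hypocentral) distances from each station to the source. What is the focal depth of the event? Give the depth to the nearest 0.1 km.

Each station gives a sphere (x−x_i)² + (y−y_i)² + z² = d_i² (stations at z=0).
Subtracting the A sphere from B and C: z² cancels, leaving linear equations in x and y:
-55.8 x − 279.0 y = 17577.13
-252.2 x − 408.4 y = 23682.59
Solving: x ≈ 12.003, y ≈ -65.401 km (keep extra digits for the depth step; rounded: 12.0, -65.4).
Then from the A sphere: z² = 171.38² − (x − 72.0)² − (y − 88.1)² with x = 12.003, y = -65.401, so z ≈ 46.999 ≈ 47.0 km.
Check against D (with the unrounded solution): distance 234.20 ≈ 234.20 km. ✓

47.0 km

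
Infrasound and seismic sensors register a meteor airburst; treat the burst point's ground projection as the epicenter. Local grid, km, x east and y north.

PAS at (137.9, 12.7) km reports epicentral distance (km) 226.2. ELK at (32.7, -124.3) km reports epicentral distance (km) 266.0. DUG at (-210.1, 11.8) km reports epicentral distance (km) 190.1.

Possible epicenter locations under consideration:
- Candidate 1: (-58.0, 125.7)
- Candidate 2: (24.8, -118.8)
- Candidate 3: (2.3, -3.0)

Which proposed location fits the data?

For each candidate, compare |candidate − station| to the reported distance:
Candidate 1: residuals PAS 0.0, ELK 0.1, DUG 0.1 → max 0.1 km
Candidate 2: residuals PAS 52.8, ELK 256.4, DUG 78.7 → max 256.4 km
Candidate 3: residuals PAS 89.7, ELK 140.9, DUG 22.8 → max 140.9 km
Only Candidate 1 has all residuals ≈ 0.

Candidate 1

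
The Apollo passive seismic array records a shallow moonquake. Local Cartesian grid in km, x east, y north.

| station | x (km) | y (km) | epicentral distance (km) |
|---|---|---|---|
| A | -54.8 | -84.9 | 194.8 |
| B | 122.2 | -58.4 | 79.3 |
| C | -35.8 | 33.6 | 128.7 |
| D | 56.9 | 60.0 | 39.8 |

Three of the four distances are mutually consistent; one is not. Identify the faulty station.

Solve using three stations at a time. Using A, C, D (subtract circle equations pairwise → linear system) gives (x, y) ≈ (92.6, 42.5).
Distances from that point to each station vs reported:
  A: calculated 194.8 vs reported 194.8 → residual 0.0 km
  B: calculated 105.1 vs reported 79.3 → residual 25.8 km
  C: calculated 128.7 vs reported 128.7 → residual 0.0 km
  D: calculated 39.8 vs reported 39.8 → residual 0.0 km
A, C, D are mutually consistent (residuals ≈ 0); B is off by 25.8 km.

B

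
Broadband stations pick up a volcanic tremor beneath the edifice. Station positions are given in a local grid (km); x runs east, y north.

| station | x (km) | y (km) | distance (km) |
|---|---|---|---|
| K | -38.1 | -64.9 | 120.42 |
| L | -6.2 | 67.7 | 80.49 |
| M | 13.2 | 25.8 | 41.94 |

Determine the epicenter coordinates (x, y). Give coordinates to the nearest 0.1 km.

x ≈ 53.3 km, y ≈ 13.5 km

Circle about each station: (x + 38.1)² + (y + 64.9)² = 120.42²; (x + 6.2)² + (y − 67.7)² = 80.49²; (x − 13.2)² + (y − 25.8)² = 41.94².
Subtracting the K equation from the L and M equations removes the quadratic terms:
63.8 x + 265.2 y = 6980.45
102.6 x + 181.4 y = 7918.27
Solving the 2×2 system: x ≈ 53.3, y ≈ 13.5 km.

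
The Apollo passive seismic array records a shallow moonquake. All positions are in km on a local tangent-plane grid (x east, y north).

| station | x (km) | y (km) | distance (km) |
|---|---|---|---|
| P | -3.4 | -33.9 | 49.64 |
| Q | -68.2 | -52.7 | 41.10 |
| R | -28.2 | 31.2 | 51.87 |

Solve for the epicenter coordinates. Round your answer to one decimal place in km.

x ≈ -49.7 km, y ≈ -16.0 km

Circle about each station: (x + 3.4)² + (y + 33.9)² = 49.64²; (x + 68.2)² + (y + 52.7)² = 41.10²; (x + 28.2)² + (y − 31.2)² = 51.87².
Subtracting the P equation from the Q and R equations removes the quadratic terms:
-129.6 x − 37.6 y = 7042.68
-49.6 x + 130.2 y = 381.54
Solving the 2×2 system: x ≈ -49.7, y ≈ -16.0 km.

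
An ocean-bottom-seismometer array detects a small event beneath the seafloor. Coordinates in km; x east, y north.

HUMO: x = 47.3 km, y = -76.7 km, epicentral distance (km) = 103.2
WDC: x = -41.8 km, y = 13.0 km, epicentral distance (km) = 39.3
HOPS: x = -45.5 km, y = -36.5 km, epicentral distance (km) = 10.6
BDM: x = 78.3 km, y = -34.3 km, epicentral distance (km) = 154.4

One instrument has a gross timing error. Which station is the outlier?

Solve using three stations at a time. Using HUMO, WDC, HOPS (subtract circle equations pairwise → linear system) gives (x, y) ≈ (-42.7, -26.3).
Distances from that point to each station vs reported:
  HUMO: calculated 103.2 vs reported 103.2 → residual 0.0 km
  WDC: calculated 39.3 vs reported 39.3 → residual 0.0 km
  HOPS: calculated 10.6 vs reported 10.6 → residual 0.0 km
  BDM: calculated 121.3 vs reported 154.4 → residual 33.1 km
HUMO, WDC, HOPS are mutually consistent (residuals ≈ 0); BDM is off by 33.1 km.

BDM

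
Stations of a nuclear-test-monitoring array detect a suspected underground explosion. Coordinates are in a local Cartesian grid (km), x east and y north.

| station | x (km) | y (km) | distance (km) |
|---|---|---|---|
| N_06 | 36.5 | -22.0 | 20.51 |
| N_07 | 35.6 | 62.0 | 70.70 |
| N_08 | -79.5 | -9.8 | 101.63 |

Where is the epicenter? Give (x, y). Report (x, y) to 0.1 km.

22.1 km east, -7.4 km north

Circle about each station: (x − 36.5)² + (y + 22.0)² = 20.51²; (x − 35.6)² + (y − 62.0)² = 70.70²; (x + 79.5)² + (y + 9.8)² = 101.63².
Subtracting pairs of circle equations eliminates x²+y² and gives linear equations (the radical axes):
-1.8 x + 168.0 y = -1282.72
-232.0 x + 24.4 y = -5307.96
Solving the 2×2 system: x ≈ 22.1, y ≈ -7.4 km.
Check against N_06 (with the unrounded x, y): √((x − 36.5)²+(y + 22.0)²) = 20.51 ≈ 20.51 km. ✓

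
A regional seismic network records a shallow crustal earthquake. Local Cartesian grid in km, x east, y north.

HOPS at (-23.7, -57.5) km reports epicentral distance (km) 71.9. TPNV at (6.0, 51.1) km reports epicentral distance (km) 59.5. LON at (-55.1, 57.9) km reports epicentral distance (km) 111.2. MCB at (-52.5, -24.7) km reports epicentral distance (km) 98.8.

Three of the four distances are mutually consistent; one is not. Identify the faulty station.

HOPS

Solve using three stations at a time. Using TPNV, LON, MCB (subtract circle equations pairwise → linear system) gives (x, y) ≈ (42.0, 3.9).
Distances from that point to each station vs reported:
  HOPS: calculated 89.9 vs reported 71.9 → residual 18.0 km
  TPNV: calculated 59.4 vs reported 59.5 → residual 0.1 km
  LON: calculated 111.2 vs reported 111.2 → residual 0.0 km
  MCB: calculated 98.8 vs reported 98.8 → residual 0.0 km
TPNV, LON, MCB are mutually consistent (residuals ≈ 0); HOPS is off by 18.0 km.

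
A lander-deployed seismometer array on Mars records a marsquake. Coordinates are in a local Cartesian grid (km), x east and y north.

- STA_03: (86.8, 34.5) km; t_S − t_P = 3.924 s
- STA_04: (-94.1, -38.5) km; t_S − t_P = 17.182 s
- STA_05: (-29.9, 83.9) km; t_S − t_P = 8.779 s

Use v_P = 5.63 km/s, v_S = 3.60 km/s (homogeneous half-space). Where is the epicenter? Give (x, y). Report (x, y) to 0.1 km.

Distance from S−P lag: d = Δt · v_P v_S / (v_P − v_S) = Δt · (5.63·3.60)/(5.63−3.60) ≈ 9.9842·Δt.
So d_STA_03 = 39.18, d_STA_04 = 171.55, d_STA_05 = 87.65 km.
Circle about each station: (x − 86.8)² + (y − 34.5)² = 39.18²; (x + 94.1)² + (y + 38.5)² = 171.55²; (x + 29.9)² + (y − 83.9)² = 87.65².
Subtracting pairs of circle equations eliminates x²+y² and gives linear equations (the radical axes):
-361.8 x − 146.0 y = -26281.76
-233.4 x + 98.8 y = -6938.72
Solving the 2×2 system: x ≈ 51.7, y ≈ 51.9 km.
Check against STA_03 (with the unrounded x, y): √((x − 86.8)²+(y − 34.5)²) = 39.18 ≈ 39.18 km. ✓

x ≈ 51.7 km, y ≈ 51.9 km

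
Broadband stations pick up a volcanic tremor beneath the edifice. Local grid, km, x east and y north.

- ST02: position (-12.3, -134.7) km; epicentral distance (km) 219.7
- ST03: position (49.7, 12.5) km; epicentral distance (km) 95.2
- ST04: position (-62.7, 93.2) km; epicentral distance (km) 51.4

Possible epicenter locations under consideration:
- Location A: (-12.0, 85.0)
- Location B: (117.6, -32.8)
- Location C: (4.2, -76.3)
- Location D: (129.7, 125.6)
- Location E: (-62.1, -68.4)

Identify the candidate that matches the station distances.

Location A

For each candidate, compare |candidate − station| to the reported distance:
Location A: residuals ST02 0.0, ST03 0.0, ST04 0.0 → max 0.0 km
Location B: residuals ST02 54.6, ST03 13.6, ST04 168.6 → max 168.6 km
Location C: residuals ST02 159.0, ST03 4.6, ST04 130.8 → max 159.0 km
Location D: residuals ST02 76.8, ST03 43.3, ST04 143.7 → max 143.7 km
Location E: residuals ST02 136.8, ST03 42.8, ST04 110.2 → max 136.8 km
Only Location A has all residuals ≈ 0.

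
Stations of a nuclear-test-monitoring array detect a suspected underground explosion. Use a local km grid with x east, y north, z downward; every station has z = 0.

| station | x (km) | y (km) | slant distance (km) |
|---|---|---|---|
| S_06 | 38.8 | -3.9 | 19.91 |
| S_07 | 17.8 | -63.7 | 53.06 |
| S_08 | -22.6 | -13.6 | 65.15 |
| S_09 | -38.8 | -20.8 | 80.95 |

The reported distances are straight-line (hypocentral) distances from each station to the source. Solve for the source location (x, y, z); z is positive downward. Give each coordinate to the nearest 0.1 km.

Each station gives a sphere (x−x_i)² + (y−y_i)² + z² = d_i² (stations at z=0).
Subtracting the S_06 sphere from S_07 and S_08: z² cancels, leaving linear equations in x and y:
-42.0 x − 119.6 y = 434.92
-122.8 x − 19.4 y = -4673.04
Solving: x ≈ 40.898, y ≈ -17.998 km (keep extra digits for the depth step; rounded: 40.9, -18.0).
Then from the S_06 sphere: z² = 19.91² − (x − 38.8)² − (y + 3.9)² with x = 40.898, y = -17.998, so z ≈ 13.902 ≈ 13.9 km.
Check against S_09 (with the unrounded solution): distance 80.95 ≈ 80.95 km. ✓

(40.9, -18.0, 13.9)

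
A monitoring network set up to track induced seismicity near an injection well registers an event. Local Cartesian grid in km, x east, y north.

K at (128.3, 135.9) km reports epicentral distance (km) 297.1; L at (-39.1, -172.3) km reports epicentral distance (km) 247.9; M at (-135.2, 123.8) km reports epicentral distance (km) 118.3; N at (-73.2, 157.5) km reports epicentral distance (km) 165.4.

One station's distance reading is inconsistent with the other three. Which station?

L

Solve using three stations at a time. Using K, M, N (subtract circle equations pairwise → linear system) gives (x, y) ≈ (-138.7, 5.9).
Distances from that point to each station vs reported:
  K: calculated 297.0 vs reported 297.1 → residual 0.1 km
  L: calculated 204.1 vs reported 247.9 → residual 43.8 km
  M: calculated 118.0 vs reported 118.3 → residual 0.3 km
  N: calculated 165.2 vs reported 165.4 → residual 0.2 km
K, M, N are mutually consistent (residuals ≈ 0); L is off by 43.8 km.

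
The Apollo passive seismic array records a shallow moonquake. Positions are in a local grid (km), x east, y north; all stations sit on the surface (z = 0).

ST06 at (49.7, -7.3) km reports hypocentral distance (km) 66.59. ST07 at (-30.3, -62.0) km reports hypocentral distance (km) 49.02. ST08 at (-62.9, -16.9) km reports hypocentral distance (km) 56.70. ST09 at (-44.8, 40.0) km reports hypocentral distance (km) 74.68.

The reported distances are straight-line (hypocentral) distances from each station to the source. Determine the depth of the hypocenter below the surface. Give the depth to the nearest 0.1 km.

Each station gives a sphere (x−x_i)² + (y−y_i)² + z² = d_i² (stations at z=0).
Subtracting the ST06 sphere from ST07 and ST08: z² cancels, leaving linear equations in x and y:
-160.0 x − 109.4 y = 4269.98
-225.2 x − 19.2 y = 2937.98
Solving: x ≈ -11.103, y ≈ -22.793 km (keep extra digits for the depth step; rounded: -11.1, -22.8).
Then from the ST06 sphere: z² = 66.59² − (x − 49.7)² − (y + 7.3)² with x = -11.103, y = -22.793, so z ≈ 22.298 ≈ 22.3 km.

depth ≈ 22.3 km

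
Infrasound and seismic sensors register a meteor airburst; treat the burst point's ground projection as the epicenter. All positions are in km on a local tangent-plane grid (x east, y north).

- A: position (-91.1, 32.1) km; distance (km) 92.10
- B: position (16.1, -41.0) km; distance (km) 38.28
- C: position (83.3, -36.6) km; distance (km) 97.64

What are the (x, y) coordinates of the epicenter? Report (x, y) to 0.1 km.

Circle about each station: (x + 91.1)² + (y − 32.1)² = 92.10²; (x − 16.1)² + (y + 41.0)² = 38.28²; (x − 83.3)² + (y + 36.6)² = 97.64².
Subtracting pairs of circle equations eliminates x²+y² and gives linear equations (the radical axes):
214.4 x − 146.2 y = -372.36
348.8 x − 137.4 y = -2102.33
Solving the 2×2 system: x ≈ -11.9, y ≈ -14.9 km.

x ≈ -11.9 km, y ≈ -14.9 km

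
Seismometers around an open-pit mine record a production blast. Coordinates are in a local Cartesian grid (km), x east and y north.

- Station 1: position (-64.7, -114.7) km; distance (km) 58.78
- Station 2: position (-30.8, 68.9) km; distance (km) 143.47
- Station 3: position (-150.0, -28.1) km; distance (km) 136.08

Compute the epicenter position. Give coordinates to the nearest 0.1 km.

x ≈ -22.0 km, y ≈ -74.3 km

Circle about each station: (x + 64.7)² + (y + 114.7)² = 58.78²; (x + 30.8)² + (y − 68.9)² = 143.47²; (x + 150.0)² + (y + 28.1)² = 136.08².
Subtracting the Station 1 equation from the Station 2 and Station 3 equations removes the quadratic terms:
67.8 x + 367.2 y = -28774.88
-170.6 x + 173.2 y = -9115.25
Solving the 2×2 system: x ≈ -22.0, y ≈ -74.3 km.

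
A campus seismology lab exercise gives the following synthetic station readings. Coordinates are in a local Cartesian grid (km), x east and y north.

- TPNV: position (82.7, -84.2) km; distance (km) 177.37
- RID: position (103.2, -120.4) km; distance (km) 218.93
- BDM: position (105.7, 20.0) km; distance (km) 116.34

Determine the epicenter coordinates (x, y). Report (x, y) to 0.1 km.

2.7 km east, 74.1 km north

Circle about each station: (x − 82.7)² + (y + 84.2)² = 177.37²; (x − 103.2)² + (y + 120.4)² = 218.93²; (x − 105.7)² + (y − 20.0)² = 116.34².
Subtracting the TPNV equation from the RID and BDM equations removes the quadratic terms:
41.0 x − 72.4 y = -5252.76
46.0 x + 208.4 y = 15568.68
Solving the 2×2 system: x ≈ 2.7, y ≈ 74.1 km.
Check against TPNV (with the unrounded x, y): √((x − 82.7)²+(y + 84.2)²) = 177.35 ≈ 177.37 km. ✓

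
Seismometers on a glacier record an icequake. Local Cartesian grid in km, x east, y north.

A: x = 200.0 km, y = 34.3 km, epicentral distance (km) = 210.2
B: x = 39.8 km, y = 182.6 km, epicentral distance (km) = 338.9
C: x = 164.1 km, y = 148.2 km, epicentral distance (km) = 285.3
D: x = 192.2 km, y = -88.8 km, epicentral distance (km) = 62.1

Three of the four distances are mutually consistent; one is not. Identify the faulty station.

Solve using three stations at a time. Using B, C, D (subtract circle equations pairwise → linear system) gives (x, y) ≈ (152.9, -136.9).
Distances from that point to each station vs reported:
  A: calculated 177.6 vs reported 210.2 → residual 32.6 km
  B: calculated 338.9 vs reported 338.9 → residual 0.0 km
  C: calculated 285.3 vs reported 285.3 → residual 0.0 km
  D: calculated 62.1 vs reported 62.1 → residual 0.0 km
B, C, D are mutually consistent (residuals ≈ 0); A is off by 32.6 km.

A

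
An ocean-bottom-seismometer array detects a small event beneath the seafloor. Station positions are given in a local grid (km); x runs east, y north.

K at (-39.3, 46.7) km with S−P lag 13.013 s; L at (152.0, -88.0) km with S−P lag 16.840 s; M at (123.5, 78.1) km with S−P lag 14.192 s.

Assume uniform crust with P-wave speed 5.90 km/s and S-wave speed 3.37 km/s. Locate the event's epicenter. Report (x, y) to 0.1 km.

Distance from S−P lag: d = Δt · v_P v_S / (v_P − v_S) = Δt · (5.90·3.37)/(5.90−3.37) ≈ 7.8589·Δt.
So d_K = 102.27, d_L = 132.34, d_M = 111.53 km.
Circle about each station: (x + 39.3)² + (y − 46.7)² = 102.27²; (x − 152.0)² + (y + 88.0)² = 132.34²; (x − 123.5)² + (y − 78.1)² = 111.53².
Subtracting the K equation from the L and M equations removes the quadratic terms:
382.6 x − 269.4 y = 20067.90
325.6 x + 62.8 y = 15646.69
Solving the 2×2 system: x ≈ 49.0, y ≈ -4.9 km.
Check against K (with the unrounded x, y): √((x + 39.3)²+(y − 46.7)²) = 102.27 ≈ 102.27 km. ✓

49.0 km east, -4.9 km north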